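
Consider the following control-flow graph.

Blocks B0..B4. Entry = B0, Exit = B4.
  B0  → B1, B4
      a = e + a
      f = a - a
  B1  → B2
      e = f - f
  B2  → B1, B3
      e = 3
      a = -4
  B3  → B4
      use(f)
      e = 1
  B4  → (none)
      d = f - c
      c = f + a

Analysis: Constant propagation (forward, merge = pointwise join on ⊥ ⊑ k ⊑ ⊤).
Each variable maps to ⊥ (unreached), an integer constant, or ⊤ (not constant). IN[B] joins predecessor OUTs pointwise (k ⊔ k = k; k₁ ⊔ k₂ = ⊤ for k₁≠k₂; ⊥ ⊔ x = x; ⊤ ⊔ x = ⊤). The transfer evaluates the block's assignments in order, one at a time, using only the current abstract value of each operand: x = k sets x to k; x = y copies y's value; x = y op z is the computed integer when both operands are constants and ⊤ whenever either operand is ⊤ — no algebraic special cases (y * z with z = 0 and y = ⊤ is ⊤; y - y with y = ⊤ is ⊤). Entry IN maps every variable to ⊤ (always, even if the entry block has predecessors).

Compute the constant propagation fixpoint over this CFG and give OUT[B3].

Fixpoint table:
  B0:   IN=(all ⊤)   OUT=(all ⊤)
  B1:   IN=(all ⊤)   OUT=(all ⊤)
  B2:   IN=(all ⊤)   OUT={a:-4, e:3; rest ⊤}
  B3:   IN={a:-4, e:3; rest ⊤}   OUT={a:-4, e:1; rest ⊤}
  B4:   IN=(all ⊤)   OUT=(all ⊤)

Merge at B3: IN[B3] = OUT[B2] = {a: -4, b: ⊤, c: ⊤, d: ⊤, e: 3, f: ⊤}
Applying B3's transfer function to that IN value gives OUT[B3] (row B3 above).

Answer: {a: -4, b: ⊤, c: ⊤, d: ⊤, e: 1, f: ⊤}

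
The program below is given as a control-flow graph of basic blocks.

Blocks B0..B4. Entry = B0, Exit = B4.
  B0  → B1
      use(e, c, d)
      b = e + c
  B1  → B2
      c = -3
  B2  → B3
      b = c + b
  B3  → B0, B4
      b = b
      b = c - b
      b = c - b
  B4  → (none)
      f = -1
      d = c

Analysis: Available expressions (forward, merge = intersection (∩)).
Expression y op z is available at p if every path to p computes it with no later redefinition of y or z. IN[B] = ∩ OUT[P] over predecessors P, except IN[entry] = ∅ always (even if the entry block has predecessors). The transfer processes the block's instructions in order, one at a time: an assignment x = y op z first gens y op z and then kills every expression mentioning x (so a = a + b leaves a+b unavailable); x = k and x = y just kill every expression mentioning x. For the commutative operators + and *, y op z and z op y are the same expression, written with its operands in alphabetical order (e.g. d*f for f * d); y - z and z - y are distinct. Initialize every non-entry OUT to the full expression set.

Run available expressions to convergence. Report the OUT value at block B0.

Answer: {c+e}

Derivation:
Converged values:
  B0:  IN={}  OUT={c+e}
  B1:  IN={c+e}  OUT={}
  B2:  IN={}  OUT={}
  B3:  IN={}  OUT={}
  B4:  IN={}  OUT={}

Merge at B0 (entry node, so the boundary value {} is joined with the incoming edge(s)): IN[B0] = {} ∩ OUT[B3] = {}
Applying B0's transfer function to that IN value gives OUT[B0] (row B0 above).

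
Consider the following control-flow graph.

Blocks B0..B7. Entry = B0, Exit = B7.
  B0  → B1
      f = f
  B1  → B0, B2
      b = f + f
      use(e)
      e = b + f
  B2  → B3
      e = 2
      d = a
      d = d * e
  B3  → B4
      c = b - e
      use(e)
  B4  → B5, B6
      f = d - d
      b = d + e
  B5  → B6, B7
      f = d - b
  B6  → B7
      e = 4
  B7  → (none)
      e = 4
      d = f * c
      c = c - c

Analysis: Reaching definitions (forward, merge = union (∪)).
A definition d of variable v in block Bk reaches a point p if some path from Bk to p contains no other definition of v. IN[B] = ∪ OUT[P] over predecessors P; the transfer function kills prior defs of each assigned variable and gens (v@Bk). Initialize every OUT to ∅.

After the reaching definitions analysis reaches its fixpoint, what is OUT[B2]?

Per-block solution:
  B0:   IN={b@B1, e@B1, f@B0}   OUT={b@B1, e@B1, f@B0}
  B1:   IN={b@B1, e@B1, f@B0}   OUT={b@B1, e@B1, f@B0}
  B2:   IN={b@B1, e@B1, f@B0}   OUT={b@B1, d@B2, e@B2, f@B0}
  B3:   IN={b@B1, d@B2, e@B2, f@B0}   OUT={b@B1, c@B3, d@B2, e@B2, f@B0}
  B4:   IN={b@B1, c@B3, d@B2, e@B2, f@B0}   OUT={b@B4, c@B3, d@B2, e@B2, f@B4}
  B5:   IN={b@B4, c@B3, d@B2, e@B2, f@B4}   OUT={b@B4, c@B3, d@B2, e@B2, f@B5}
  B6:   IN={b@B4, c@B3, d@B2, e@B2, f@B4, f@B5}   OUT={b@B4, c@B3, d@B2, e@B6, f@B4, f@B5}
  B7:   IN={b@B4, c@B3, d@B2, e@B2, e@B6, f@B4, f@B5}   OUT={b@B4, c@B7, d@B7, e@B7, f@B4, f@B5}

Merge at B2: IN[B2] = OUT[B1] = {b@B1, e@B1, f@B0}
Applying B2's transfer function to that IN value gives OUT[B2] (row B2 above).

Answer: {b@B1, d@B2, e@B2, f@B0}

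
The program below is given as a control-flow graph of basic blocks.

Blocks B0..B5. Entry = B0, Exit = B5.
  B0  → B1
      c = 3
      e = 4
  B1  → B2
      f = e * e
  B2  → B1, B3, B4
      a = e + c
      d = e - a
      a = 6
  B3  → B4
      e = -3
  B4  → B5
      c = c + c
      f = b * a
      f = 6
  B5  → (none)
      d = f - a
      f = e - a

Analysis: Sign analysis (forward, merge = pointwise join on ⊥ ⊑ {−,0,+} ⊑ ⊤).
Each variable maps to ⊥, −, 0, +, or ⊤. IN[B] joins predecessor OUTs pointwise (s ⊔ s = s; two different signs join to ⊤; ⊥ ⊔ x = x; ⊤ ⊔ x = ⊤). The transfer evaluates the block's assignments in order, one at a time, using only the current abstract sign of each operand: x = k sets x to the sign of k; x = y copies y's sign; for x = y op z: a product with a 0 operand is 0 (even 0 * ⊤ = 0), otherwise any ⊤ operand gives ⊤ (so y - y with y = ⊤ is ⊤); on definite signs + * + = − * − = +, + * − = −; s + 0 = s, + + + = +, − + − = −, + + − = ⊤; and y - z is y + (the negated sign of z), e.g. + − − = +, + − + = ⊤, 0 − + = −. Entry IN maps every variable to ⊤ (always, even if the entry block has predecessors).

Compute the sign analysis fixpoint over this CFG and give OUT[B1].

Fixpoint table:
  B0:  IN=(all ⊤)  OUT={c:+, e:+; rest ⊤}
  B1:  IN={c:+, e:+; rest ⊤}  OUT={c:+, e:+, f:+; rest ⊤}
  B2:  IN={c:+, e:+, f:+; rest ⊤}  OUT={a:+, c:+, e:+, f:+; rest ⊤}
  B3:  IN={a:+, c:+, e:+, f:+; rest ⊤}  OUT={a:+, c:+, e:-, f:+; rest ⊤}
  B4:  IN={a:+, c:+, f:+; rest ⊤}  OUT={a:+, c:+, f:+; rest ⊤}
  B5:  IN={a:+, c:+, f:+; rest ⊤}  OUT={a:+, c:+; rest ⊤}

Merge at B1: IN[B1] = OUT[B0] ⊔ OUT[B2] = {a: ⊤, b: ⊤, c: +, d: ⊤, e: +, f: ⊤}
Applying B1's transfer function to that IN value gives OUT[B1] (row B1 above).

Answer: {a: ⊤, b: ⊤, c: +, d: ⊤, e: +, f: +}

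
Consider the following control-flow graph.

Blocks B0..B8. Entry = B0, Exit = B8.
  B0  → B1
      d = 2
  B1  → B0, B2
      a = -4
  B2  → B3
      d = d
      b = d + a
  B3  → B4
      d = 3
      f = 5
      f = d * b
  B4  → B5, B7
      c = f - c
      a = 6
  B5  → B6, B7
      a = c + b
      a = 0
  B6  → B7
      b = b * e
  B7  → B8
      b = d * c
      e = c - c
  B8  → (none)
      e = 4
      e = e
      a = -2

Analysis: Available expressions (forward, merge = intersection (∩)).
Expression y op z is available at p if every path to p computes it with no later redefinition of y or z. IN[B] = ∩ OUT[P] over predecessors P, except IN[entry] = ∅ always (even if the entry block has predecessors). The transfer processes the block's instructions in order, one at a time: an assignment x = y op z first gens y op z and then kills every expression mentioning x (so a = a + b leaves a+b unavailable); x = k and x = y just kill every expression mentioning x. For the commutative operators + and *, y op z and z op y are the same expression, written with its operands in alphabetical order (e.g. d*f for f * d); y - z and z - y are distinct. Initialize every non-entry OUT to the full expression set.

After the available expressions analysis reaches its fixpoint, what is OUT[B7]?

Answer: {c*d, c-c}

Derivation:
Per-block solution:
  B0:   IN={}   OUT={}
  B1:   IN={}   OUT={}
  B2:   IN={}   OUT={a+d}
  B3:   IN={a+d}   OUT={b*d}
  B4:   IN={b*d}   OUT={b*d}
  B5:   IN={b*d}   OUT={b*d, b+c}
  B6:   IN={b*d, b+c}   OUT={}
  B7:   IN={}   OUT={c*d, c-c}
  B8:   IN={c*d, c-c}   OUT={c*d, c-c}

Merge at B7: IN[B7] = OUT[B4] ∩ OUT[B5] ∩ OUT[B6] = {}
Applying B7's transfer function to that IN value gives OUT[B7] (row B7 above).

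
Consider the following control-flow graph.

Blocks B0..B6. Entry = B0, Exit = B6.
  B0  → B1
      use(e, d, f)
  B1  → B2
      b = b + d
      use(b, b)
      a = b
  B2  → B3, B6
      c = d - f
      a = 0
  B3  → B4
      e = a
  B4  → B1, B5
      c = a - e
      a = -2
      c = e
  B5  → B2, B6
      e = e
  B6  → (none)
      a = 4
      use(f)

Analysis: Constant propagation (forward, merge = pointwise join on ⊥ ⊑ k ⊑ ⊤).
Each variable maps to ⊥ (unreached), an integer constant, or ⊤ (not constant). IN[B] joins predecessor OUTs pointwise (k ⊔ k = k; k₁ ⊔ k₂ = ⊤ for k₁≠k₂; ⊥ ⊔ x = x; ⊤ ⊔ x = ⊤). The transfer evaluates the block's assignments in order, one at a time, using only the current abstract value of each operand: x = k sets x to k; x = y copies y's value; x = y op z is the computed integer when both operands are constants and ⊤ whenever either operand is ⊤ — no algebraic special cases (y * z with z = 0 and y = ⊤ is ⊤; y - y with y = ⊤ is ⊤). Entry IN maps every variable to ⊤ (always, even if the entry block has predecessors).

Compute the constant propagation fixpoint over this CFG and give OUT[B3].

Fixpoint table:
  B0:  IN=(all ⊤)  OUT=(all ⊤)
  B1:  IN=(all ⊤)  OUT=(all ⊤)
  B2:  IN=(all ⊤)  OUT={a:0; rest ⊤}
  B3:  IN={a:0; rest ⊤}  OUT={a:0, e:0; rest ⊤}
  B4:  IN={a:0, e:0; rest ⊤}  OUT={a:-2, c:0, e:0; rest ⊤}
  B5:  IN={a:-2, c:0, e:0; rest ⊤}  OUT={a:-2, c:0, e:0; rest ⊤}
  B6:  IN=(all ⊤)  OUT={a:4; rest ⊤}

Merge at B3: IN[B3] = OUT[B2] = {a: 0, b: ⊤, c: ⊤, d: ⊤, e: ⊤, f: ⊤}
Applying B3's transfer function to that IN value gives OUT[B3] (row B3 above).

Answer: {a: 0, b: ⊤, c: ⊤, d: ⊤, e: 0, f: ⊤}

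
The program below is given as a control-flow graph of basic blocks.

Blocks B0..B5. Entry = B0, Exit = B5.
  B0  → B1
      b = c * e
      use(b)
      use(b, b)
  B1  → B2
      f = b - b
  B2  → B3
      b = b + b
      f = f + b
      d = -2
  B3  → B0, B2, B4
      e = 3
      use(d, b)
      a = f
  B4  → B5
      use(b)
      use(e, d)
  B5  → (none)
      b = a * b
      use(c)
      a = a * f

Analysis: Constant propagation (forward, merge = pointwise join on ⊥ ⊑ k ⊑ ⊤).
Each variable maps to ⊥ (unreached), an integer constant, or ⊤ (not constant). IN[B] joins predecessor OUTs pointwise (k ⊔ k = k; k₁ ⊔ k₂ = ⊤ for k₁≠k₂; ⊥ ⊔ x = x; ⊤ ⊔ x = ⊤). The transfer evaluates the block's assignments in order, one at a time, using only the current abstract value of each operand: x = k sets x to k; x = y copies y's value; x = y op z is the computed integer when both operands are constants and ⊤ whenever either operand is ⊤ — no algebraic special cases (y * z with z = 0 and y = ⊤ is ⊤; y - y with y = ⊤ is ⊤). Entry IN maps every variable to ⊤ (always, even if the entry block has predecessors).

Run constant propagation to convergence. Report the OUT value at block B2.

Fixpoint table:
  B0: | IN=(all ⊤) | OUT=(all ⊤)
  B1: | IN=(all ⊤) | OUT=(all ⊤)
  B2: | IN=(all ⊤) | OUT={d:-2; rest ⊤}
  B3: | IN={d:-2; rest ⊤} | OUT={d:-2, e:3; rest ⊤}
  B4: | IN={d:-2, e:3; rest ⊤} | OUT={d:-2, e:3; rest ⊤}
  B5: | IN={d:-2, e:3; rest ⊤} | OUT={d:-2, e:3; rest ⊤}

Merge at B2: IN[B2] = OUT[B1] ⊔ OUT[B3] = {a: ⊤, b: ⊤, c: ⊤, d: ⊤, e: ⊤, f: ⊤}
Applying B2's transfer function to that IN value gives OUT[B2] (row B2 above).

Answer: {a: ⊤, b: ⊤, c: ⊤, d: -2, e: ⊤, f: ⊤}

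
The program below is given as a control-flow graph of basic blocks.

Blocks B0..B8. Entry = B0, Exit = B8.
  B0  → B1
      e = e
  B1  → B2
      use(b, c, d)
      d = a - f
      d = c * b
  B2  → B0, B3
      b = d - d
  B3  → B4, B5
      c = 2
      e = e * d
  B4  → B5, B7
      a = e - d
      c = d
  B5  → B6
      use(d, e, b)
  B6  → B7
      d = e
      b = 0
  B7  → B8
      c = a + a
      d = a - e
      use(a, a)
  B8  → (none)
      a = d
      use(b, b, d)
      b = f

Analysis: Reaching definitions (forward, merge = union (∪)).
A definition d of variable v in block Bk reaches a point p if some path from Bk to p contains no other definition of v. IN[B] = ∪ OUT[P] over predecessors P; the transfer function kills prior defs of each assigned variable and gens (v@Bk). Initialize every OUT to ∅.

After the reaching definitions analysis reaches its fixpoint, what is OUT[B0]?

Answer: {b@B2, d@B1, e@B0}

Derivation:
Fixpoint table:
  B0:  IN={b@B2, d@B1, e@B0}  OUT={b@B2, d@B1, e@B0}
  B1:  IN={b@B2, d@B1, e@B0}  OUT={b@B2, d@B1, e@B0}
  B2:  IN={b@B2, d@B1, e@B0}  OUT={b@B2, d@B1, e@B0}
  B3:  IN={b@B2, d@B1, e@B0}  OUT={b@B2, c@B3, d@B1, e@B3}
  B4:  IN={b@B2, c@B3, d@B1, e@B3}  OUT={a@B4, b@B2, c@B4, d@B1, e@B3}
  B5:  IN={a@B4, b@B2, c@B3, c@B4, d@B1, e@B3}  OUT={a@B4, b@B2, c@B3, c@B4, d@B1, e@B3}
  B6:  IN={a@B4, b@B2, c@B3, c@B4, d@B1, e@B3}  OUT={a@B4, b@B6, c@B3, c@B4, d@B6, e@B3}
  B7:  IN={a@B4, b@B2, b@B6, c@B3, c@B4, d@B1, d@B6, e@B3}  OUT={a@B4, b@B2, b@B6, c@B7, d@B7, e@B3}
  B8:  IN={a@B4, b@B2, b@B6, c@B7, d@B7, e@B3}  OUT={a@B8, b@B8, c@B7, d@B7, e@B3}

Merge at B0 (entry node, so the boundary value {} is joined with the incoming edge(s)): IN[B0] = {} ⊔ OUT[B2] = {b@B2, d@B1, e@B0}
Applying B0's transfer function to that IN value gives OUT[B0] (row B0 above).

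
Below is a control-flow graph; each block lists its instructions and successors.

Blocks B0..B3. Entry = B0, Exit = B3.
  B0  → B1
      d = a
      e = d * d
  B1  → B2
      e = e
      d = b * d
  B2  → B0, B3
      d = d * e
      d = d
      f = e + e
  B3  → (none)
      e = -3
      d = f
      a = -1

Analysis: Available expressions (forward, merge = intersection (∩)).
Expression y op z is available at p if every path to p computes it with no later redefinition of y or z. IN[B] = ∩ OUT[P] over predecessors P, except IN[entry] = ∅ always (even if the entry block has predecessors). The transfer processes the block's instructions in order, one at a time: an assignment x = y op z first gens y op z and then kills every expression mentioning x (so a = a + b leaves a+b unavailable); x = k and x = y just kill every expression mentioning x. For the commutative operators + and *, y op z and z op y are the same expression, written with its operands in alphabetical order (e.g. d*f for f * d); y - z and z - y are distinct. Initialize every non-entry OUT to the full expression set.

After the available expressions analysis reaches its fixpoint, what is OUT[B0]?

Answer: {d*d}

Derivation:
Converged values:
  B0: | IN={} | OUT={d*d}
  B1: | IN={d*d} | OUT={}
  B2: | IN={} | OUT={e+e}
  B3: | IN={e+e} | OUT={}

Merge at B0 (entry node, so the boundary value {} is joined with the incoming edge(s)): IN[B0] = {} ∩ OUT[B2] = {}
Applying B0's transfer function to that IN value gives OUT[B0] (row B0 above).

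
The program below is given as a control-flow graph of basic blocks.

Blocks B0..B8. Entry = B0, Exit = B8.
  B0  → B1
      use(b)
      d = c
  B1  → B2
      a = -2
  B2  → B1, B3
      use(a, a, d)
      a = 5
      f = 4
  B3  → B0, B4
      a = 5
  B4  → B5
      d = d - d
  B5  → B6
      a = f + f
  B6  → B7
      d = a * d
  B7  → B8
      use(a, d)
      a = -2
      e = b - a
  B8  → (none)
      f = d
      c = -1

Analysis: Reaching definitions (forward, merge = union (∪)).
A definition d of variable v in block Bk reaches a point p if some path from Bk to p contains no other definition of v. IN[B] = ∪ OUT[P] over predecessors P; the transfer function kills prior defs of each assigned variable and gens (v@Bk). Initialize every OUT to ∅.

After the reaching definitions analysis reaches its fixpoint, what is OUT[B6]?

Per-block solution:
  B0:   IN={a@B3, d@B0, f@B2}   OUT={a@B3, d@B0, f@B2}
  B1:   IN={a@B2, a@B3, d@B0, f@B2}   OUT={a@B1, d@B0, f@B2}
  B2:   IN={a@B1, d@B0, f@B2}   OUT={a@B2, d@B0, f@B2}
  B3:   IN={a@B2, d@B0, f@B2}   OUT={a@B3, d@B0, f@B2}
  B4:   IN={a@B3, d@B0, f@B2}   OUT={a@B3, d@B4, f@B2}
  B5:   IN={a@B3, d@B4, f@B2}   OUT={a@B5, d@B4, f@B2}
  B6:   IN={a@B5, d@B4, f@B2}   OUT={a@B5, d@B6, f@B2}
  B7:   IN={a@B5, d@B6, f@B2}   OUT={a@B7, d@B6, e@B7, f@B2}
  B8:   IN={a@B7, d@B6, e@B7, f@B2}   OUT={a@B7, c@B8, d@B6, e@B7, f@B8}

Merge at B6: IN[B6] = OUT[B5] = {a@B5, d@B4, f@B2}
Applying B6's transfer function to that IN value gives OUT[B6] (row B6 above).

Answer: {a@B5, d@B6, f@B2}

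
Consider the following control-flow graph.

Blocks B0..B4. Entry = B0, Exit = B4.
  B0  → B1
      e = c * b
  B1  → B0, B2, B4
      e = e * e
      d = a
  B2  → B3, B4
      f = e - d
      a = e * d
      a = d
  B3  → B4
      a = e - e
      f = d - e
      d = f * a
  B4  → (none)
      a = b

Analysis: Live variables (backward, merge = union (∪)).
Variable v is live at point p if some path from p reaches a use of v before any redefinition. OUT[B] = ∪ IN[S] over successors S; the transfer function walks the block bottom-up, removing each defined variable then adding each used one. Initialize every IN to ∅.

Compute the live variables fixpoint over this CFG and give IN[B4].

Per-block solution:
  B0:   IN={a, b, c}   OUT={a, b, c, e}
  B1:   IN={a, b, c, e}   OUT={a, b, c, d, e}
  B2:   IN={b, d, e}   OUT={b, d, e}
  B3:   IN={b, d, e}   OUT={b}
  B4:   IN={b}   OUT={}

B4 is the boundary node: OUT[B4] = {}
Applying B4's transfer function to that OUT value gives IN[B4] (row B4 above).

Answer: {b}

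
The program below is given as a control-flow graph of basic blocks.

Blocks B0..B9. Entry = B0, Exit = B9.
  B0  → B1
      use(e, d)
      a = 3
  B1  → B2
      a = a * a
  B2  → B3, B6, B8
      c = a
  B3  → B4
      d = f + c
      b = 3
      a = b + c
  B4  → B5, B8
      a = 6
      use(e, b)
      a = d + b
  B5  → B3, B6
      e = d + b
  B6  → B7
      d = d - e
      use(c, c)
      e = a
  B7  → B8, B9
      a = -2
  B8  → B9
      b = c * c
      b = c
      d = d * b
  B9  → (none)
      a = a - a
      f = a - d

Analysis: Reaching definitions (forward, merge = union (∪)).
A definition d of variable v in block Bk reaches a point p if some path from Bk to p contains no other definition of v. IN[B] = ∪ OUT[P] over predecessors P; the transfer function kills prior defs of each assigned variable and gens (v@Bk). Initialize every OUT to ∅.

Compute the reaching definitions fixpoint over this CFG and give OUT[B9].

Answer: {a@B9, b@B3, b@B8, c@B2, d@B6, d@B8, e@B5, e@B6, f@B9}

Trace:
Fixpoint table:
  B0: | IN={} | OUT={a@B0}
  B1: | IN={a@B0} | OUT={a@B1}
  B2: | IN={a@B1} | OUT={a@B1, c@B2}
  B3: | IN={a@B1, a@B4, b@B3, c@B2, d@B3, e@B5} | OUT={a@B3, b@B3, c@B2, d@B3, e@B5}
  B4: | IN={a@B3, b@B3, c@B2, d@B3, e@B5} | OUT={a@B4, b@B3, c@B2, d@B3, e@B5}
  B5: | IN={a@B4, b@B3, c@B2, d@B3, e@B5} | OUT={a@B4, b@B3, c@B2, d@B3, e@B5}
  B6: | IN={a@B1, a@B4, b@B3, c@B2, d@B3, e@B5} | OUT={a@B1, a@B4, b@B3, c@B2, d@B6, e@B6}
  B7: | IN={a@B1, a@B4, b@B3, c@B2, d@B6, e@B6} | OUT={a@B7, b@B3, c@B2, d@B6, e@B6}
  B8: | IN={a@B1, a@B4, a@B7, b@B3, c@B2, d@B3, d@B6, e@B5, e@B6} | OUT={a@B1, a@B4, a@B7, b@B8, c@B2, d@B8, e@B5, e@B6}
  B9: | IN={a@B1, a@B4, a@B7, b@B3, b@B8, c@B2, d@B6, d@B8, e@B5, e@B6} | OUT={a@B9, b@B3, b@B8, c@B2, d@B6, d@B8, e@B5, e@B6, f@B9}

Merge at B9: IN[B9] = OUT[B7] ⊔ OUT[B8] = {a@B1, a@B4, a@B7, b@B3, b@B8, c@B2, d@B6, d@B8, e@B5, e@B6}
Applying B9's transfer function to that IN value gives OUT[B9] (row B9 above).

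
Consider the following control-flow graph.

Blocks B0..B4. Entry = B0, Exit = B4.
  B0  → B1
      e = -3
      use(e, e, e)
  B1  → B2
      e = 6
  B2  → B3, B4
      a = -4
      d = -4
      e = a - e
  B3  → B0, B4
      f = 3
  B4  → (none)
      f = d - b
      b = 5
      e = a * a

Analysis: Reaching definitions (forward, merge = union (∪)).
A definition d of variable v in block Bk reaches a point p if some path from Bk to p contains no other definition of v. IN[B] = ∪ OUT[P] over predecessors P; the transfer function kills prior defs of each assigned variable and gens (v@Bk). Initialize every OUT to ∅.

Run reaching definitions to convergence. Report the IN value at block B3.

Answer: {a@B2, d@B2, e@B2, f@B3}

Trace:
Converged values:
  B0:   IN={a@B2, d@B2, e@B2, f@B3}   OUT={a@B2, d@B2, e@B0, f@B3}
  B1:   IN={a@B2, d@B2, e@B0, f@B3}   OUT={a@B2, d@B2, e@B1, f@B3}
  B2:   IN={a@B2, d@B2, e@B1, f@B3}   OUT={a@B2, d@B2, e@B2, f@B3}
  B3:   IN={a@B2, d@B2, e@B2, f@B3}   OUT={a@B2, d@B2, e@B2, f@B3}
  B4:   IN={a@B2, d@B2, e@B2, f@B3}   OUT={a@B2, b@B4, d@B2, e@B4, f@B4}

Merge at B3: IN[B3] = OUT[B2] = {a@B2, d@B2, e@B2, f@B3}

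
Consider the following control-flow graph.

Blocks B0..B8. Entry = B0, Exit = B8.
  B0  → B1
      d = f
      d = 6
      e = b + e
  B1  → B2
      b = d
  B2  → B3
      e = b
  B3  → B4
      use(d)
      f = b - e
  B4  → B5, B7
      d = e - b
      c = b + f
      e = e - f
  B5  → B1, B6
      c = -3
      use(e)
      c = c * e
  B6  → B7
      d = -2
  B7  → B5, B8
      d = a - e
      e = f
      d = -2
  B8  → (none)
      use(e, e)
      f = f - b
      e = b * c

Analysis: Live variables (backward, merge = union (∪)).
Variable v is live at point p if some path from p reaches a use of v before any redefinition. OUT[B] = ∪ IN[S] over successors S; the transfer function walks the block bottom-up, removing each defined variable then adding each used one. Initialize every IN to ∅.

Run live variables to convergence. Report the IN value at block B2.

Fixpoint table:
  B0:   IN={a, b, e, f}   OUT={a, d}
  B1:   IN={a, d}   OUT={a, b, d}
  B2:   IN={a, b, d}   OUT={a, b, d, e}
  B3:   IN={a, b, d, e}   OUT={a, b, e, f}
  B4:   IN={a, b, e, f}   OUT={a, b, c, d, e, f}
  B5:   IN={a, b, d, e, f}   OUT={a, b, c, d, e, f}
  B6:   IN={a, b, c, e, f}   OUT={a, b, c, e, f}
  B7:   IN={a, b, c, e, f}   OUT={a, b, c, d, e, f}
  B8:   IN={b, c, e, f}   OUT={}

Merge at B2: OUT[B2] = IN[B3] = {a, b, d, e}
Applying B2's transfer function to that OUT value gives IN[B2] (row B2 above).

Answer: {a, b, d}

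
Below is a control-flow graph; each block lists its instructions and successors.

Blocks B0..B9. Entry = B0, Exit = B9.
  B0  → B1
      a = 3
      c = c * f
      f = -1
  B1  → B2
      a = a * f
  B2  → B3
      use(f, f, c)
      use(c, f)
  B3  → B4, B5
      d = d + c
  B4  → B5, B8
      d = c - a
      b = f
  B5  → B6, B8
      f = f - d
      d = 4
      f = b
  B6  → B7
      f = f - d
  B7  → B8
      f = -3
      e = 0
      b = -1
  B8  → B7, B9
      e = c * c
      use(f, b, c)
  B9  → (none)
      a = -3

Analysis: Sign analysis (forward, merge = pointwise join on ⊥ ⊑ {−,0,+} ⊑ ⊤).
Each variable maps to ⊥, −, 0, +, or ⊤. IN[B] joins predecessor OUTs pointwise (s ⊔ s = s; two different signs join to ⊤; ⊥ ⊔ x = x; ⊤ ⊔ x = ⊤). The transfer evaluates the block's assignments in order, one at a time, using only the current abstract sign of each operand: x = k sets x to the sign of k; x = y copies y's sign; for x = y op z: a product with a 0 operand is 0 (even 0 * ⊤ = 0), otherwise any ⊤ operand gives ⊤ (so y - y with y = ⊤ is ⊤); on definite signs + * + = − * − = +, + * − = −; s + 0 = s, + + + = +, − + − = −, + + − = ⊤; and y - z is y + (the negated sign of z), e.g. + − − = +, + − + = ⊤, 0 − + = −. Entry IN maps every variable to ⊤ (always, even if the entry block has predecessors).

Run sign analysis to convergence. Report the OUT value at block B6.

Converged values:
  B0: | IN=(all ⊤) | OUT={a:+, f:-; rest ⊤}
  B1: | IN={a:+, f:-; rest ⊤} | OUT={a:-, f:-; rest ⊤}
  B2: | IN={a:-, f:-; rest ⊤} | OUT={a:-, f:-; rest ⊤}
  B3: | IN={a:-, f:-; rest ⊤} | OUT={a:-, f:-; rest ⊤}
  B4: | IN={a:-, f:-; rest ⊤} | OUT={a:-, b:-, f:-; rest ⊤}
  B5: | IN={a:-, f:-; rest ⊤} | OUT={a:-, d:+; rest ⊤}
  B6: | IN={a:-, d:+; rest ⊤} | OUT={a:-, d:+; rest ⊤}
  B7: | IN={a:-; rest ⊤} | OUT={a:-, b:-, e:0, f:-; rest ⊤}
  B8: | IN={a:-; rest ⊤} | OUT={a:-; rest ⊤}
  B9: | IN={a:-; rest ⊤} | OUT={a:-; rest ⊤}

Merge at B6: IN[B6] = OUT[B5] = {a: -, b: ⊤, c: ⊤, d: +, e: ⊤, f: ⊤}
Applying B6's transfer function to that IN value gives OUT[B6] (row B6 above).

Answer: {a: -, b: ⊤, c: ⊤, d: +, e: ⊤, f: ⊤}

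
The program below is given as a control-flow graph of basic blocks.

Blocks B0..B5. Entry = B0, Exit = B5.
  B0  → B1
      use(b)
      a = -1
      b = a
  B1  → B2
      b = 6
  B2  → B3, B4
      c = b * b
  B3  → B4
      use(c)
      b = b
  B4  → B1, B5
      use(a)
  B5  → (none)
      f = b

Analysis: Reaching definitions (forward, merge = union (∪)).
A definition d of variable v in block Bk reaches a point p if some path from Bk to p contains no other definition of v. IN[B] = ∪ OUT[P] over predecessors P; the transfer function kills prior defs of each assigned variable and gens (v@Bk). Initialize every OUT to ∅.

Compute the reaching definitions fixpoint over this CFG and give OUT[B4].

Answer: {a@B0, b@B1, b@B3, c@B2}

Trace:
Fixpoint table:
  B0: | IN={} | OUT={a@B0, b@B0}
  B1: | IN={a@B0, b@B0, b@B1, b@B3, c@B2} | OUT={a@B0, b@B1, c@B2}
  B2: | IN={a@B0, b@B1, c@B2} | OUT={a@B0, b@B1, c@B2}
  B3: | IN={a@B0, b@B1, c@B2} | OUT={a@B0, b@B3, c@B2}
  B4: | IN={a@B0, b@B1, b@B3, c@B2} | OUT={a@B0, b@B1, b@B3, c@B2}
  B5: | IN={a@B0, b@B1, b@B3, c@B2} | OUT={a@B0, b@B1, b@B3, c@B2, f@B5}

Merge at B4: IN[B4] = OUT[B2] ⊔ OUT[B3] = {a@B0, b@B1, b@B3, c@B2}
Applying B4's transfer function to that IN value gives OUT[B4] (row B4 above).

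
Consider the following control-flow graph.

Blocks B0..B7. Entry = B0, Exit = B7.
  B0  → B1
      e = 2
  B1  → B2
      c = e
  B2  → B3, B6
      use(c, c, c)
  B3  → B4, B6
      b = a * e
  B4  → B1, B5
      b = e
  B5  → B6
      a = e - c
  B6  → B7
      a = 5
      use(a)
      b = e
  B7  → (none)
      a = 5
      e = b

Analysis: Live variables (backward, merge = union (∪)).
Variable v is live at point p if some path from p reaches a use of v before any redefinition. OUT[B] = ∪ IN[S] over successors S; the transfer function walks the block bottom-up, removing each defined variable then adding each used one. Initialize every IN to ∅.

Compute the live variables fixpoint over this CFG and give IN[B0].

Answer: {a}

Trace:
Converged values:
  B0:  IN={a}  OUT={a, e}
  B1:  IN={a, e}  OUT={a, c, e}
  B2:  IN={a, c, e}  OUT={a, c, e}
  B3:  IN={a, c, e}  OUT={a, c, e}
  B4:  IN={a, c, e}  OUT={a, c, e}
  B5:  IN={c, e}  OUT={e}
  B6:  IN={e}  OUT={b}
  B7:  IN={b}  OUT={}

Merge at B0: OUT[B0] = IN[B1] = {a, e}
Applying B0's transfer function to that OUT value gives IN[B0] (row B0 above).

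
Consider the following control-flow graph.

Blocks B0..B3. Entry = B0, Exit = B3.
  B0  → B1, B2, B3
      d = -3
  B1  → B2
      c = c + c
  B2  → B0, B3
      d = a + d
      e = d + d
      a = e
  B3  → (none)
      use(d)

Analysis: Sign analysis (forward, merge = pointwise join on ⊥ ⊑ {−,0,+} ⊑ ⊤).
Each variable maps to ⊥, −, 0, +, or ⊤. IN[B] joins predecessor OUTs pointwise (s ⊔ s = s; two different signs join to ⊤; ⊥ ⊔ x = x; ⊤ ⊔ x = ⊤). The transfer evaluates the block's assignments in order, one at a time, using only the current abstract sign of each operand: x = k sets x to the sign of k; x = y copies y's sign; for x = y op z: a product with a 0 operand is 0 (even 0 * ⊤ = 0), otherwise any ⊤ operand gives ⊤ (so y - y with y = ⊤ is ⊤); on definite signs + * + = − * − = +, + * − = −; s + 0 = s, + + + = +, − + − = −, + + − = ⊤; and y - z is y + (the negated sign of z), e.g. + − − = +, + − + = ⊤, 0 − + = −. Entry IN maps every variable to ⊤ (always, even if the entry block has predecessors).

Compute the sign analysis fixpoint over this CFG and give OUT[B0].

Answer: {a: ⊤, b: ⊤, c: ⊤, d: -, e: ⊤, f: ⊤}

Trace:
Converged values:
  B0:  IN=(all ⊤)  OUT={d:-; rest ⊤}
  B1:  IN={d:-; rest ⊤}  OUT={d:-; rest ⊤}
  B2:  IN={d:-; rest ⊤}  OUT=(all ⊤)
  B3:  IN=(all ⊤)  OUT=(all ⊤)

Merge at B0 (entry node, so the boundary value (all ⊤) is joined with the incoming edge(s)): IN[B0] = (all ⊤) ⊔ OUT[B2] = {a: ⊤, b: ⊤, c: ⊤, d: ⊤, e: ⊤, f: ⊤}
Applying B0's transfer function to that IN value gives OUT[B0] (row B0 above).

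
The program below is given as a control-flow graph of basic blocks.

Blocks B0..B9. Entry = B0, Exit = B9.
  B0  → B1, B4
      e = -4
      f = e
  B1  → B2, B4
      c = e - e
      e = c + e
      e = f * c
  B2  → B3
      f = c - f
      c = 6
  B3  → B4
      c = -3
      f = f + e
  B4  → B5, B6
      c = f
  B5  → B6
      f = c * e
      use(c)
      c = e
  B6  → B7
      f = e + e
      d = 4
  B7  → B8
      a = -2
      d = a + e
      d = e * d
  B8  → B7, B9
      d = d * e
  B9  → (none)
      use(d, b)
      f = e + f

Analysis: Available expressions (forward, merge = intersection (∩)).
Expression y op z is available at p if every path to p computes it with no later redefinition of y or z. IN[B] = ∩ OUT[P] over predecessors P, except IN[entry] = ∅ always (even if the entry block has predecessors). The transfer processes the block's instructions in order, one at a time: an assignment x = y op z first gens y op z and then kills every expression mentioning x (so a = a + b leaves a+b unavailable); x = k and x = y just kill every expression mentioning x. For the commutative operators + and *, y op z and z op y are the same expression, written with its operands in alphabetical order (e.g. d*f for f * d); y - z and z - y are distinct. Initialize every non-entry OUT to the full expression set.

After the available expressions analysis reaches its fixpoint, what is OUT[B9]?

Answer: {a+e, e+e}

Working:
Converged values:
  B0:   IN={}   OUT={}
  B1:   IN={}   OUT={c*f}
  B2:   IN={c*f}   OUT={}
  B3:   IN={}   OUT={}
  B4:   IN={}   OUT={}
  B5:   IN={}   OUT={}
  B6:   IN={}   OUT={e+e}
  B7:   IN={e+e}   OUT={a+e, e+e}
  B8:   IN={a+e, e+e}   OUT={a+e, e+e}
  B9:   IN={a+e, e+e}   OUT={a+e, e+e}

Merge at B9: IN[B9] = OUT[B8] = {a+e, e+e}
Applying B9's transfer function to that IN value gives OUT[B9] (row B9 above).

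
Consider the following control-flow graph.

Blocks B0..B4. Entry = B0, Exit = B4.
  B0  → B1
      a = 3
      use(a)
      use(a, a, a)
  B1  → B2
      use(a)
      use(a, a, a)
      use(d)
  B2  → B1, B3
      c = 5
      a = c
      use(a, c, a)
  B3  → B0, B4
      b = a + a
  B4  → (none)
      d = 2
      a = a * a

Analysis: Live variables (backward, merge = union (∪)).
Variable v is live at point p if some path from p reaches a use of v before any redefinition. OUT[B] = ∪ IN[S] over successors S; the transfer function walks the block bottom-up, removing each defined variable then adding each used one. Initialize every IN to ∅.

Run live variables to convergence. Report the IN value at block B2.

Converged values:
  B0:  IN={d}  OUT={a, d}
  B1:  IN={a, d}  OUT={d}
  B2:  IN={d}  OUT={a, d}
  B3:  IN={a, d}  OUT={a, d}
  B4:  IN={a}  OUT={}

Merge at B2: OUT[B2] = IN[B1] ⊔ IN[B3] = {a, d}
Applying B2's transfer function to that OUT value gives IN[B2] (row B2 above).

Answer: {d}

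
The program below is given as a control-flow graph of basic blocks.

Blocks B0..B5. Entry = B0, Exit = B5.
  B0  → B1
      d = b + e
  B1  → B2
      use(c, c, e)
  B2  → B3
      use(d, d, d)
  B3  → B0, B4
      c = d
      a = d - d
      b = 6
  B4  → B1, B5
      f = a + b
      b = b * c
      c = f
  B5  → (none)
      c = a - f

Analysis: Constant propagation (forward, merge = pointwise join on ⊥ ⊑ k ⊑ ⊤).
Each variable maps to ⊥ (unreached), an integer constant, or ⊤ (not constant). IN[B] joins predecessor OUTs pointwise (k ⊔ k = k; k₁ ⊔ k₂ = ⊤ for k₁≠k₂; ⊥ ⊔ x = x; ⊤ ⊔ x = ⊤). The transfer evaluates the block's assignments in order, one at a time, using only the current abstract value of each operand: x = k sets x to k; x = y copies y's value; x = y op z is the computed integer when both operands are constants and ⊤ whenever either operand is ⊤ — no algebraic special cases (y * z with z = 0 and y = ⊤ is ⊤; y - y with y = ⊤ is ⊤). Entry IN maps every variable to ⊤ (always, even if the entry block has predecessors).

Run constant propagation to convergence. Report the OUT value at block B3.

Answer: {a: ⊤, b: 6, c: ⊤, d: ⊤, e: ⊤, f: ⊤}

Derivation:
Per-block solution:
  B0:  IN=(all ⊤)  OUT=(all ⊤)
  B1:  IN=(all ⊤)  OUT=(all ⊤)
  B2:  IN=(all ⊤)  OUT=(all ⊤)
  B3:  IN=(all ⊤)  OUT={b:6; rest ⊤}
  B4:  IN={b:6; rest ⊤}  OUT=(all ⊤)
  B5:  IN=(all ⊤)  OUT=(all ⊤)

Merge at B3: IN[B3] = OUT[B2] = {a: ⊤, b: ⊤, c: ⊤, d: ⊤, e: ⊤, f: ⊤}
Applying B3's transfer function to that IN value gives OUT[B3] (row B3 above).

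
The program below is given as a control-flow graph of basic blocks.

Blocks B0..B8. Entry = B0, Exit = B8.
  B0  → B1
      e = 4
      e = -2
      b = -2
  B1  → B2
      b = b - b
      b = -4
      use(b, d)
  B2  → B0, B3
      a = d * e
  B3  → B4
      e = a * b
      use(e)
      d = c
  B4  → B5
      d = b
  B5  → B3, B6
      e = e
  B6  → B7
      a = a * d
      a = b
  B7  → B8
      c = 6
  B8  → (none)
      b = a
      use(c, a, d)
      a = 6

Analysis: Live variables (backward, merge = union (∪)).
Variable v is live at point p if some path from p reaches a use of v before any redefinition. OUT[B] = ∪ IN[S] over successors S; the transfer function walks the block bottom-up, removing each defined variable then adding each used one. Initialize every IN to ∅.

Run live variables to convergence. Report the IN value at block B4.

Answer: {a, b, c, e}

Trace:
Per-block solution:
  B0:   IN={c, d}   OUT={b, c, d, e}
  B1:   IN={b, c, d, e}   OUT={b, c, d, e}
  B2:   IN={b, c, d, e}   OUT={a, b, c, d}
  B3:   IN={a, b, c}   OUT={a, b, c, e}
  B4:   IN={a, b, c, e}   OUT={a, b, c, d, e}
  B5:   IN={a, b, c, d, e}   OUT={a, b, c, d}
  B6:   IN={a, b, d}   OUT={a, d}
  B7:   IN={a, d}   OUT={a, c, d}
  B8:   IN={a, c, d}   OUT={}

Merge at B4: OUT[B4] = IN[B5] = {a, b, c, d, e}
Applying B4's transfer function to that OUT value gives IN[B4] (row B4 above).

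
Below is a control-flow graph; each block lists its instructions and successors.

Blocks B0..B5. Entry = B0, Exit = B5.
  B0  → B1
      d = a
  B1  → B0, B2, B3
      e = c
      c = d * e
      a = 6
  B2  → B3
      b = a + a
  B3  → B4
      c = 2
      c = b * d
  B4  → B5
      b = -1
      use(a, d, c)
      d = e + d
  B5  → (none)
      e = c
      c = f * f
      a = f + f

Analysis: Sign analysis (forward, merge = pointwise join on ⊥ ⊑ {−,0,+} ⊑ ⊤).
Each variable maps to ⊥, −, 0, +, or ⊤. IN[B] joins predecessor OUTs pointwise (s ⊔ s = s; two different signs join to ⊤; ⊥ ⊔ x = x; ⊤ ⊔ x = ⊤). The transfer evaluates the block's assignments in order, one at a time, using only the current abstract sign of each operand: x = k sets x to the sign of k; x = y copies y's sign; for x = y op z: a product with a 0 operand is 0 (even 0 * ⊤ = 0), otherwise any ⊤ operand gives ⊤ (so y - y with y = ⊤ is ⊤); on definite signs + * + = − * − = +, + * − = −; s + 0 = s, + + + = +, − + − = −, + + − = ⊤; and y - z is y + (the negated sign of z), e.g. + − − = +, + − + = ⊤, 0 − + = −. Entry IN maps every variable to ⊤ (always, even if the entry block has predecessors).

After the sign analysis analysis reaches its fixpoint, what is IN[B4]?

Per-block solution:
  B0:  IN=(all ⊤)  OUT=(all ⊤)
  B1:  IN=(all ⊤)  OUT={a:+; rest ⊤}
  B2:  IN={a:+; rest ⊤}  OUT={a:+, b:+; rest ⊤}
  B3:  IN={a:+; rest ⊤}  OUT={a:+; rest ⊤}
  B4:  IN={a:+; rest ⊤}  OUT={a:+, b:-; rest ⊤}
  B5:  IN={a:+, b:-; rest ⊤}  OUT={b:-; rest ⊤}

Merge at B4: IN[B4] = OUT[B3] = {a: +, b: ⊤, c: ⊤, d: ⊤, e: ⊤, f: ⊤}

Answer: {a: +, b: ⊤, c: ⊤, d: ⊤, e: ⊤, f: ⊤}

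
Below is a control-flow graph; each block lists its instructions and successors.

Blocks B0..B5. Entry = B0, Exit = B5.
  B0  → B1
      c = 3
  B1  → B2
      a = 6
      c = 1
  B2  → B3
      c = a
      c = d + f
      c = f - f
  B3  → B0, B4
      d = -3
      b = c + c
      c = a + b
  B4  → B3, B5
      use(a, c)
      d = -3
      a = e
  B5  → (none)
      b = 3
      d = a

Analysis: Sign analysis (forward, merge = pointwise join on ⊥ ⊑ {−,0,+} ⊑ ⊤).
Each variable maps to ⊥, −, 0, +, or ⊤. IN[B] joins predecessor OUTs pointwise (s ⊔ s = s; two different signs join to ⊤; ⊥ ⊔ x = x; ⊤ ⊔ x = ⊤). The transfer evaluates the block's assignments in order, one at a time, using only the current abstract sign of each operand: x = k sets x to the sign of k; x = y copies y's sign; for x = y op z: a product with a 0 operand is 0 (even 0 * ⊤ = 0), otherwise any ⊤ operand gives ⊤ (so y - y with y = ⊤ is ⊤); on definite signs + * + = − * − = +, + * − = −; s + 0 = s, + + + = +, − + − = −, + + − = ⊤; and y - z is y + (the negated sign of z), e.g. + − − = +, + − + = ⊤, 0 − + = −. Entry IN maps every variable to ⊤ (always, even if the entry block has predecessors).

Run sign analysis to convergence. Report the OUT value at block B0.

Answer: {a: ⊤, b: ⊤, c: +, d: ⊤, e: ⊤, f: ⊤}

Trace:
Converged values:
  B0:   IN=(all ⊤)   OUT={c:+; rest ⊤}
  B1:   IN={c:+; rest ⊤}   OUT={a:+, c:+; rest ⊤}
  B2:   IN={a:+, c:+; rest ⊤}   OUT={a:+; rest ⊤}
  B3:   IN=(all ⊤)   OUT={d:-; rest ⊤}
  B4:   IN={d:-; rest ⊤}   OUT={d:-; rest ⊤}
  B5:   IN={d:-; rest ⊤}   OUT={b:+; rest ⊤}

Merge at B0 (entry node, so the boundary value (all ⊤) is joined with the incoming edge(s)): IN[B0] = (all ⊤) ⊔ OUT[B3] = {a: ⊤, b: ⊤, c: ⊤, d: ⊤, e: ⊤, f: ⊤}
Applying B0's transfer function to that IN value gives OUT[B0] (row B0 above).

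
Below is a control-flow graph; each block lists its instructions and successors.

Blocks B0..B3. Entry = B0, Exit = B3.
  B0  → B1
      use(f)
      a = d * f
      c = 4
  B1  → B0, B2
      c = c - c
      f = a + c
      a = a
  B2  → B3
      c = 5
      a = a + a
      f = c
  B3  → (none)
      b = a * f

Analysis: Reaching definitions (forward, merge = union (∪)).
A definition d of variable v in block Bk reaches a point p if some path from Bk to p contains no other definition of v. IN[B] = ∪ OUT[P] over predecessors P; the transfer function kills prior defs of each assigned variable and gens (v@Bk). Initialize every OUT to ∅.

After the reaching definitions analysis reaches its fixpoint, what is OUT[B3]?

Answer: {a@B2, b@B3, c@B2, f@B2}

Derivation:
Per-block solution:
  B0: | IN={a@B1, c@B1, f@B1} | OUT={a@B0, c@B0, f@B1}
  B1: | IN={a@B0, c@B0, f@B1} | OUT={a@B1, c@B1, f@B1}
  B2: | IN={a@B1, c@B1, f@B1} | OUT={a@B2, c@B2, f@B2}
  B3: | IN={a@B2, c@B2, f@B2} | OUT={a@B2, b@B3, c@B2, f@B2}

Merge at B3: IN[B3] = OUT[B2] = {a@B2, c@B2, f@B2}
Applying B3's transfer function to that IN value gives OUT[B3] (row B3 above).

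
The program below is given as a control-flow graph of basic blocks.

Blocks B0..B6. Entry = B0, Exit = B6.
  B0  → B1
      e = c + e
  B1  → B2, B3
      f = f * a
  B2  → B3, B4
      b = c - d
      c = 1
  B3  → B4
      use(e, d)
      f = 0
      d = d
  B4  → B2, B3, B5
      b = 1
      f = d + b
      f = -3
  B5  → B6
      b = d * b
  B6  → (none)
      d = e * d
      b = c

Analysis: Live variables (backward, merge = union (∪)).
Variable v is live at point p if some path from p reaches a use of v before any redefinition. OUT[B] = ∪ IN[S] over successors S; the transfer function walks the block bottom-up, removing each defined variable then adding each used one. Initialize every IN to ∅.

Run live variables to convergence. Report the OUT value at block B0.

Per-block solution:
  B0: | IN={a, c, d, e, f} | OUT={a, c, d, e, f}
  B1: | IN={a, c, d, e, f} | OUT={c, d, e}
  B2: | IN={c, d, e} | OUT={c, d, e}
  B3: | IN={c, d, e} | OUT={c, d, e}
  B4: | IN={c, d, e} | OUT={b, c, d, e}
  B5: | IN={b, c, d, e} | OUT={c, d, e}
  B6: | IN={c, d, e} | OUT={}

Merge at B0: OUT[B0] = IN[B1] = {a, c, d, e, f}

Answer: {a, c, d, e, f}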